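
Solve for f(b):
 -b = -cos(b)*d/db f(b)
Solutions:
 f(b) = C1 + Integral(b/cos(b), b)


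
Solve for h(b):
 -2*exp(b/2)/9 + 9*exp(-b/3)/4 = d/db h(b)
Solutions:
 h(b) = C1 - 4*exp(b/2)/9 - 27*exp(-b/3)/4


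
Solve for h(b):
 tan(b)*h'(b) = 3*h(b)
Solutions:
 h(b) = C1*sin(b)^3


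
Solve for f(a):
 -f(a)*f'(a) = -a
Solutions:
 f(a) = -sqrt(C1 + a^2)
 f(a) = sqrt(C1 + a^2)


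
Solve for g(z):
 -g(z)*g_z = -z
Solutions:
 g(z) = -sqrt(C1 + z^2)
 g(z) = sqrt(C1 + z^2)


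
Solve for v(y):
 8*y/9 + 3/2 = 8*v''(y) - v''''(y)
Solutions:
 v(y) = C1 + C2*y + C3*exp(-2*sqrt(2)*y) + C4*exp(2*sqrt(2)*y) + y^3/54 + 3*y^2/32


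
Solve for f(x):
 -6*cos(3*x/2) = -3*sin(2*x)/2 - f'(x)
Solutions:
 f(x) = C1 + 4*sin(3*x/2) + 3*cos(2*x)/4


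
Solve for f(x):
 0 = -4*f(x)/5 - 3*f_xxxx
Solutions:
 f(x) = (C1*sin(15^(3/4)*x/15) + C2*cos(15^(3/4)*x/15))*exp(-15^(3/4)*x/15) + (C3*sin(15^(3/4)*x/15) + C4*cos(15^(3/4)*x/15))*exp(15^(3/4)*x/15)


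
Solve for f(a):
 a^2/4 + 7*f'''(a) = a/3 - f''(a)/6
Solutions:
 f(a) = C1 + C2*a + C3*exp(-a/42) - a^4/8 + 64*a^3/3 - 2688*a^2


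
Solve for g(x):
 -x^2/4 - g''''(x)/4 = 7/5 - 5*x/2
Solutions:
 g(x) = C1 + C2*x + C3*x^2 + C4*x^3 - x^6/360 + x^5/12 - 7*x^4/30


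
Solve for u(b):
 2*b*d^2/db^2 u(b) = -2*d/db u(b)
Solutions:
 u(b) = C1 + C2*log(b)


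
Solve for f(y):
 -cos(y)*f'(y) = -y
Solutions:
 f(y) = C1 + Integral(y/cos(y), y)


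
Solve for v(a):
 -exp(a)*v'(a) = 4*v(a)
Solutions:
 v(a) = C1*exp(4*exp(-a))


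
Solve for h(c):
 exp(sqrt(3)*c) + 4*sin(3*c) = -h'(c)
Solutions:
 h(c) = C1 - sqrt(3)*exp(sqrt(3)*c)/3 + 4*cos(3*c)/3


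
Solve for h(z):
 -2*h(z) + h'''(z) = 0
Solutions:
 h(z) = C3*exp(2^(1/3)*z) + (C1*sin(2^(1/3)*sqrt(3)*z/2) + C2*cos(2^(1/3)*sqrt(3)*z/2))*exp(-2^(1/3)*z/2)


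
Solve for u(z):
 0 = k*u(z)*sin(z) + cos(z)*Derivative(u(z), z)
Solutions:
 u(z) = C1*exp(k*log(cos(z)))


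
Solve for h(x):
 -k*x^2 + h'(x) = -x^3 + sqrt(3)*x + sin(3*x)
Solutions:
 h(x) = C1 + k*x^3/3 - x^4/4 + sqrt(3)*x^2/2 - cos(3*x)/3


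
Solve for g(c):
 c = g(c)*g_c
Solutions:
 g(c) = -sqrt(C1 + c^2)
 g(c) = sqrt(C1 + c^2)


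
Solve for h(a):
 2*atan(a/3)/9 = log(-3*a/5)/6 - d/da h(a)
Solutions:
 h(a) = C1 + a*log(-a)/6 - 2*a*atan(a/3)/9 - a*log(5)/6 - a/6 + a*log(3)/6 + log(a^2 + 9)/3


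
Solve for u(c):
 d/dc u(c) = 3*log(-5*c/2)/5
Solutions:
 u(c) = C1 + 3*c*log(-c)/5 + 3*c*(-1 - log(2) + log(5))/5


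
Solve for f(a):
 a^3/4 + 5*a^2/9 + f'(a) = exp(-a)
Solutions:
 f(a) = C1 - a^4/16 - 5*a^3/27 - exp(-a)


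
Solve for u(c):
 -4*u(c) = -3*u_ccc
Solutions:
 u(c) = C3*exp(6^(2/3)*c/3) + (C1*sin(2^(2/3)*3^(1/6)*c/2) + C2*cos(2^(2/3)*3^(1/6)*c/2))*exp(-6^(2/3)*c/6)


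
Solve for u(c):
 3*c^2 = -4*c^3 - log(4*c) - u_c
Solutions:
 u(c) = C1 - c^4 - c^3 - c*log(c) - c*log(4) + c


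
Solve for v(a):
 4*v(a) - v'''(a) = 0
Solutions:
 v(a) = C3*exp(2^(2/3)*a) + (C1*sin(2^(2/3)*sqrt(3)*a/2) + C2*cos(2^(2/3)*sqrt(3)*a/2))*exp(-2^(2/3)*a/2)


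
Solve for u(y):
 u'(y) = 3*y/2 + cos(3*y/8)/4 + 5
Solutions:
 u(y) = C1 + 3*y^2/4 + 5*y + 2*sin(3*y/8)/3


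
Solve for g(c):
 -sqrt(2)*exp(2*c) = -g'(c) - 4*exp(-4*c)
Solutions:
 g(c) = C1 + sqrt(2)*exp(2*c)/2 + exp(-4*c)


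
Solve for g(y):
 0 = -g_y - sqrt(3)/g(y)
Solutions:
 g(y) = -sqrt(C1 - 2*sqrt(3)*y)
 g(y) = sqrt(C1 - 2*sqrt(3)*y)


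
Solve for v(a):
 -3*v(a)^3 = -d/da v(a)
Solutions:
 v(a) = -sqrt(2)*sqrt(-1/(C1 + 3*a))/2
 v(a) = sqrt(2)*sqrt(-1/(C1 + 3*a))/2


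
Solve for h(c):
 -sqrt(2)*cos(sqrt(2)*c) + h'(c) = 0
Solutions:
 h(c) = C1 + sin(sqrt(2)*c)


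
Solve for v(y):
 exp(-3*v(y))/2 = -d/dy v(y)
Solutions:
 v(y) = log(C1 - 3*y/2)/3
 v(y) = log((-1 - sqrt(3)*I)*(C1 - 3*y/2)^(1/3)/2)
 v(y) = log((-1 + sqrt(3)*I)*(C1 - 3*y/2)^(1/3)/2)


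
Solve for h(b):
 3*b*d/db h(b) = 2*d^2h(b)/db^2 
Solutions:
 h(b) = C1 + C2*erfi(sqrt(3)*b/2)


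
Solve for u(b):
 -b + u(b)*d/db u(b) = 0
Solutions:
 u(b) = -sqrt(C1 + b^2)
 u(b) = sqrt(C1 + b^2)


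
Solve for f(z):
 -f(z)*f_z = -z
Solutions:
 f(z) = -sqrt(C1 + z^2)
 f(z) = sqrt(C1 + z^2)


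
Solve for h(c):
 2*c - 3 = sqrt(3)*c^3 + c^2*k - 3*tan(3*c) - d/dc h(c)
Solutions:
 h(c) = C1 + sqrt(3)*c^4/4 + c^3*k/3 - c^2 + 3*c + log(cos(3*c))


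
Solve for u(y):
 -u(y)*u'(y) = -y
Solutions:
 u(y) = -sqrt(C1 + y^2)
 u(y) = sqrt(C1 + y^2)


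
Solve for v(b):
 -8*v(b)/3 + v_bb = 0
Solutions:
 v(b) = C1*exp(-2*sqrt(6)*b/3) + C2*exp(2*sqrt(6)*b/3)


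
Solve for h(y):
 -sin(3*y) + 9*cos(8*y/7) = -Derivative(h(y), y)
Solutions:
 h(y) = C1 - 63*sin(8*y/7)/8 - cos(3*y)/3


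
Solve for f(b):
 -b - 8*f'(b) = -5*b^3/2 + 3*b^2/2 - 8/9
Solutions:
 f(b) = C1 + 5*b^4/64 - b^3/16 - b^2/16 + b/9


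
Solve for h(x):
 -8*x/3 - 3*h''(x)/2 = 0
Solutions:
 h(x) = C1 + C2*x - 8*x^3/27


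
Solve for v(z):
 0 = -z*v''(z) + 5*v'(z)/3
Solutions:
 v(z) = C1 + C2*z^(8/3)


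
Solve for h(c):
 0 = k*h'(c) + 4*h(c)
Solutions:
 h(c) = C1*exp(-4*c/k)


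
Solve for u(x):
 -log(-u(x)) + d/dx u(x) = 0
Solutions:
 -li(-u(x)) = C1 + x


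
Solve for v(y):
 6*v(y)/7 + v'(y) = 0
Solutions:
 v(y) = C1*exp(-6*y/7)


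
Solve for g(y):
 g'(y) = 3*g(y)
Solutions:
 g(y) = C1*exp(3*y)


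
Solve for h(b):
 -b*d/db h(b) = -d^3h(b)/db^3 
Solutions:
 h(b) = C1 + Integral(C2*airyai(b) + C3*airybi(b), b)


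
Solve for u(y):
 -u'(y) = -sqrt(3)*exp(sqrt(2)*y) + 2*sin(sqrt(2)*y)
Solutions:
 u(y) = C1 + sqrt(6)*exp(sqrt(2)*y)/2 + sqrt(2)*cos(sqrt(2)*y)


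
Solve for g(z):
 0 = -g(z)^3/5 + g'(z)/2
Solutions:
 g(z) = -sqrt(10)*sqrt(-1/(C1 + 2*z))/2
 g(z) = sqrt(10)*sqrt(-1/(C1 + 2*z))/2


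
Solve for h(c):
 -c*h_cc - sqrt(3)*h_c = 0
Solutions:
 h(c) = C1 + C2*c^(1 - sqrt(3))


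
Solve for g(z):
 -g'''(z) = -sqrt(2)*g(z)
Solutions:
 g(z) = C3*exp(2^(1/6)*z) + (C1*sin(2^(1/6)*sqrt(3)*z/2) + C2*cos(2^(1/6)*sqrt(3)*z/2))*exp(-2^(1/6)*z/2)


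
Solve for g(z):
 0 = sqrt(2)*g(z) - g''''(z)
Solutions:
 g(z) = C1*exp(-2^(1/8)*z) + C2*exp(2^(1/8)*z) + C3*sin(2^(1/8)*z) + C4*cos(2^(1/8)*z)


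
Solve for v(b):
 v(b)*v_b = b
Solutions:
 v(b) = -sqrt(C1 + b^2)
 v(b) = sqrt(C1 + b^2)


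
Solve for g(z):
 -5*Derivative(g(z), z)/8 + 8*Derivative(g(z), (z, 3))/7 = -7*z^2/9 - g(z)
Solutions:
 g(z) = C1*exp(21^(1/3)*z*(5*21^(1/3)/(sqrt(80319) + 288)^(1/3) + (sqrt(80319) + 288)^(1/3))/48)*sin(3^(1/6)*7^(1/3)*z*(-3^(2/3)*(sqrt(80319) + 288)^(1/3) + 15*7^(1/3)/(sqrt(80319) + 288)^(1/3))/48) + C2*exp(21^(1/3)*z*(5*21^(1/3)/(sqrt(80319) + 288)^(1/3) + (sqrt(80319) + 288)^(1/3))/48)*cos(3^(1/6)*7^(1/3)*z*(-3^(2/3)*(sqrt(80319) + 288)^(1/3) + 15*7^(1/3)/(sqrt(80319) + 288)^(1/3))/48) + C3*exp(-21^(1/3)*z*(5*21^(1/3)/(sqrt(80319) + 288)^(1/3) + (sqrt(80319) + 288)^(1/3))/24) - 7*z^2/9 - 35*z/36 - 175/288


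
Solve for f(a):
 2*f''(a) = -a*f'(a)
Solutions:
 f(a) = C1 + C2*erf(a/2)


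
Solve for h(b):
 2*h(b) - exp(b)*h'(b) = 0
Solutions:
 h(b) = C1*exp(-2*exp(-b))


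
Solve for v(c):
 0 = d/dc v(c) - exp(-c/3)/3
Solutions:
 v(c) = C1 - 1/exp(c)^(1/3)


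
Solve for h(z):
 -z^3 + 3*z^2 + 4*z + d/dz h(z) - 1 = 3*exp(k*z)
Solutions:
 h(z) = C1 + z^4/4 - z^3 - 2*z^2 + z + 3*exp(k*z)/k


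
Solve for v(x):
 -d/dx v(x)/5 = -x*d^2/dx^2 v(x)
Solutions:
 v(x) = C1 + C2*x^(6/5)


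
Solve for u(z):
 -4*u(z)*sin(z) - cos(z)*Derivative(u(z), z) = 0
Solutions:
 u(z) = C1*cos(z)^4


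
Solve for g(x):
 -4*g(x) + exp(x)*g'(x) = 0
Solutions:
 g(x) = C1*exp(-4*exp(-x))


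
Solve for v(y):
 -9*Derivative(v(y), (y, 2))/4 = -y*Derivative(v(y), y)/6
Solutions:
 v(y) = C1 + C2*erfi(sqrt(3)*y/9)


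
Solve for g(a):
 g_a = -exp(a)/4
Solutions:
 g(a) = C1 - exp(a)/4


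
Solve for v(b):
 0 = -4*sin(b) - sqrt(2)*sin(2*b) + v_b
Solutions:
 v(b) = C1 + sqrt(2)*sin(b)^2 - 4*cos(b)


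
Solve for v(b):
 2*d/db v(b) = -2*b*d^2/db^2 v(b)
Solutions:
 v(b) = C1 + C2*log(b)


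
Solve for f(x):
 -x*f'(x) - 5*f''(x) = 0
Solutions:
 f(x) = C1 + C2*erf(sqrt(10)*x/10)


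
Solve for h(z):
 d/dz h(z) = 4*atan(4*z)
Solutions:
 h(z) = C1 + 4*z*atan(4*z) - log(16*z^2 + 1)/2


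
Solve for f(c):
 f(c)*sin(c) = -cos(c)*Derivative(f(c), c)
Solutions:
 f(c) = C1*cos(c)


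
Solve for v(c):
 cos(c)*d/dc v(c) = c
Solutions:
 v(c) = C1 + Integral(c/cos(c), c)


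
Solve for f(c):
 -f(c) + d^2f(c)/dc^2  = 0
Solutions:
 f(c) = C1*exp(-c) + C2*exp(c)


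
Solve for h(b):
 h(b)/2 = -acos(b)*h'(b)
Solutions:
 h(b) = C1*exp(-Integral(1/acos(b), b)/2)


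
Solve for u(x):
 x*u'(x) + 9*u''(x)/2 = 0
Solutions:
 u(x) = C1 + C2*erf(x/3)


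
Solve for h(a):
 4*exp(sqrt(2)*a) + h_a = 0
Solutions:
 h(a) = C1 - 2*sqrt(2)*exp(sqrt(2)*a)


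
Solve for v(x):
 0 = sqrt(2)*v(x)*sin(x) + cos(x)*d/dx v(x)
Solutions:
 v(x) = C1*cos(x)^(sqrt(2))


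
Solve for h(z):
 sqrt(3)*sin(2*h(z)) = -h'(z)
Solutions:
 h(z) = pi - acos((-C1 - exp(4*sqrt(3)*z))/(C1 - exp(4*sqrt(3)*z)))/2
 h(z) = acos((-C1 - exp(4*sqrt(3)*z))/(C1 - exp(4*sqrt(3)*z)))/2


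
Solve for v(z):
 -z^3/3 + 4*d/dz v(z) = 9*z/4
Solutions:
 v(z) = C1 + z^4/48 + 9*z^2/32


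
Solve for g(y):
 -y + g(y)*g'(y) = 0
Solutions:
 g(y) = -sqrt(C1 + y^2)
 g(y) = sqrt(C1 + y^2)


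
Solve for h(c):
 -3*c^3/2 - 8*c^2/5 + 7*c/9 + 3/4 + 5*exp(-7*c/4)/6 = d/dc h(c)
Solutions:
 h(c) = C1 - 3*c^4/8 - 8*c^3/15 + 7*c^2/18 + 3*c/4 - 10*exp(-7*c/4)/21


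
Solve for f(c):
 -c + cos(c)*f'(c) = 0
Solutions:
 f(c) = C1 + Integral(c/cos(c), c)


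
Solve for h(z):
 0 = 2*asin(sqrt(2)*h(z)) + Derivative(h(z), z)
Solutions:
 Integral(1/asin(sqrt(2)*_y), (_y, h(z))) = C1 - 2*z


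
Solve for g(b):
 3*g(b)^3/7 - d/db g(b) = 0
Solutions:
 g(b) = -sqrt(14)*sqrt(-1/(C1 + 3*b))/2
 g(b) = sqrt(14)*sqrt(-1/(C1 + 3*b))/2


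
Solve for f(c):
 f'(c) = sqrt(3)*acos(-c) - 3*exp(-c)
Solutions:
 f(c) = C1 + sqrt(3)*c*acos(-c) + sqrt(3)*sqrt(1 - c^2) + 3*exp(-c)


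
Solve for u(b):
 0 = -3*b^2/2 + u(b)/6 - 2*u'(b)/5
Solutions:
 u(b) = C1*exp(5*b/12) + 9*b^2 + 216*b/5 + 2592/25


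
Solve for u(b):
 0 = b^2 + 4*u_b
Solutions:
 u(b) = C1 - b^3/12


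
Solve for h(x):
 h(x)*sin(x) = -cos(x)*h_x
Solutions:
 h(x) = C1*cos(x)


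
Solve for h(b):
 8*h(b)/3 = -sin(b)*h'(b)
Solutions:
 h(b) = C1*(cos(b) + 1)^(4/3)/(cos(b) - 1)^(4/3)


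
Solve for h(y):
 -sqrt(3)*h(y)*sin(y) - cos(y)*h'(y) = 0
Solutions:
 h(y) = C1*cos(y)^(sqrt(3))


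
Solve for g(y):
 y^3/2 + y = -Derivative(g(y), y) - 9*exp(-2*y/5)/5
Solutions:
 g(y) = C1 - y^4/8 - y^2/2 + 9*exp(-2*y/5)/2


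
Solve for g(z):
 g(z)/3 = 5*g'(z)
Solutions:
 g(z) = C1*exp(z/15)


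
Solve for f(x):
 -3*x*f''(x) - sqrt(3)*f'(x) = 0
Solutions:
 f(x) = C1 + C2*x^(1 - sqrt(3)/3)


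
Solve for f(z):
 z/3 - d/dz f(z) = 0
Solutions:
 f(z) = C1 + z^2/6


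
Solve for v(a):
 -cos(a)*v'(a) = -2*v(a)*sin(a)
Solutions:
 v(a) = C1/cos(a)^2


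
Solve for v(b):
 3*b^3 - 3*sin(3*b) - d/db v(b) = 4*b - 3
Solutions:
 v(b) = C1 + 3*b^4/4 - 2*b^2 + 3*b + cos(3*b)


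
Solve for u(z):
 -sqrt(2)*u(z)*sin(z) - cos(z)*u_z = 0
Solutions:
 u(z) = C1*cos(z)^(sqrt(2))


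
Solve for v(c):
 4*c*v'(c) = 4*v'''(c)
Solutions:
 v(c) = C1 + Integral(C2*airyai(c) + C3*airybi(c), c)


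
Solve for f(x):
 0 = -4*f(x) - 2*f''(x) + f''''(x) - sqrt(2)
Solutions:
 f(x) = C1*exp(-x*sqrt(1 + sqrt(5))) + C2*exp(x*sqrt(1 + sqrt(5))) + C3*sin(x*sqrt(-1 + sqrt(5))) + C4*cos(x*sqrt(-1 + sqrt(5))) - sqrt(2)/4


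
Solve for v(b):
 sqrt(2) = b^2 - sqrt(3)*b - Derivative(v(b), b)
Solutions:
 v(b) = C1 + b^3/3 - sqrt(3)*b^2/2 - sqrt(2)*b


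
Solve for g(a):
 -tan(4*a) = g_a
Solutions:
 g(a) = C1 + log(cos(4*a))/4


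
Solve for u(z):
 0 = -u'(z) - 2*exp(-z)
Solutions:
 u(z) = C1 + 2*exp(-z)


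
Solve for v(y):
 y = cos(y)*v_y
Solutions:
 v(y) = C1 + Integral(y/cos(y), y)


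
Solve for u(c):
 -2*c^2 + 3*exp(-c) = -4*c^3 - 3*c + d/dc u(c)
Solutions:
 u(c) = C1 + c^4 - 2*c^3/3 + 3*c^2/2 - 3*exp(-c)


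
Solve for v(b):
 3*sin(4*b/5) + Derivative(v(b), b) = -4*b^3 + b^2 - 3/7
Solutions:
 v(b) = C1 - b^4 + b^3/3 - 3*b/7 + 15*cos(4*b/5)/4


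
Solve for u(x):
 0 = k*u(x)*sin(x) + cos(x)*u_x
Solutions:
 u(x) = C1*exp(k*log(cos(x)))


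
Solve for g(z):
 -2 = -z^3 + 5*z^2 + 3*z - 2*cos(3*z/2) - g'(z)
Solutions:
 g(z) = C1 - z^4/4 + 5*z^3/3 + 3*z^2/2 + 2*z - 4*sin(3*z/2)/3


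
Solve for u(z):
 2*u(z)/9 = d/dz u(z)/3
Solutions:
 u(z) = C1*exp(2*z/3)


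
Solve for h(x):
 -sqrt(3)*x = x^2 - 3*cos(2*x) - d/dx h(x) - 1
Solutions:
 h(x) = C1 + x^3/3 + sqrt(3)*x^2/2 - x - 3*sin(2*x)/2


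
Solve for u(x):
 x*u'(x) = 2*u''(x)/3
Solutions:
 u(x) = C1 + C2*erfi(sqrt(3)*x/2)


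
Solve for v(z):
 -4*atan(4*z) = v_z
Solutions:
 v(z) = C1 - 4*z*atan(4*z) + log(16*z^2 + 1)/2


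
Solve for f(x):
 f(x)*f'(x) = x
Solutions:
 f(x) = -sqrt(C1 + x^2)
 f(x) = sqrt(C1 + x^2)


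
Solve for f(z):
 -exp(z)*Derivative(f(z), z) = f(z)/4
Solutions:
 f(z) = C1*exp(exp(-z)/4)


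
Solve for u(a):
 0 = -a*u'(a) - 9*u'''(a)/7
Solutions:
 u(a) = C1 + Integral(C2*airyai(-21^(1/3)*a/3) + C3*airybi(-21^(1/3)*a/3), a)


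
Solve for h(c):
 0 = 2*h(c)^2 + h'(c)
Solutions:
 h(c) = 1/(C1 + 2*c)


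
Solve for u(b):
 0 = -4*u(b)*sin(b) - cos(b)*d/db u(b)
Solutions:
 u(b) = C1*cos(b)^4


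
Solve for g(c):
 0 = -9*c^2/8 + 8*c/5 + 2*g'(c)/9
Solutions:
 g(c) = C1 + 27*c^3/16 - 18*c^2/5


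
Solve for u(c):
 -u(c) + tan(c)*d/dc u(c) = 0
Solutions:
 u(c) = C1*sin(c)


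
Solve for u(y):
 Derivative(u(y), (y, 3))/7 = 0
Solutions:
 u(y) = C1 + C2*y + C3*y^2


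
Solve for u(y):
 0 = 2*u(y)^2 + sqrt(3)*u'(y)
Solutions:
 u(y) = 3/(C1 + 2*sqrt(3)*y)


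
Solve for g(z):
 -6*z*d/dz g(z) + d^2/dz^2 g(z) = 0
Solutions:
 g(z) = C1 + C2*erfi(sqrt(3)*z)


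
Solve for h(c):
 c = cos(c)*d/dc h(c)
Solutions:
 h(c) = C1 + Integral(c/cos(c), c)


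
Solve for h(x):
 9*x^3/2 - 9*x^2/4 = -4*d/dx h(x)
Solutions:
 h(x) = C1 - 9*x^4/32 + 3*x^3/16


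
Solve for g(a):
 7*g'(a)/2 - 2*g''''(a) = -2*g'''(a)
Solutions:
 g(a) = C1 + C2*exp(a*(-(3*sqrt(4305) + 197)^(1/3) - 4/(3*sqrt(4305) + 197)^(1/3) + 4)/12)*sin(sqrt(3)*a*(-(3*sqrt(4305) + 197)^(1/3) + 4/(3*sqrt(4305) + 197)^(1/3))/12) + C3*exp(a*(-(3*sqrt(4305) + 197)^(1/3) - 4/(3*sqrt(4305) + 197)^(1/3) + 4)/12)*cos(sqrt(3)*a*(-(3*sqrt(4305) + 197)^(1/3) + 4/(3*sqrt(4305) + 197)^(1/3))/12) + C4*exp(a*(4/(3*sqrt(4305) + 197)^(1/3) + 2 + (3*sqrt(4305) + 197)^(1/3))/6)


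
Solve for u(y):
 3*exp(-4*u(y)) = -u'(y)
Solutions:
 u(y) = log(-I*(C1 - 12*y)^(1/4))
 u(y) = log(I*(C1 - 12*y)^(1/4))
 u(y) = log(-(C1 - 12*y)^(1/4))
 u(y) = log(C1 - 12*y)/4


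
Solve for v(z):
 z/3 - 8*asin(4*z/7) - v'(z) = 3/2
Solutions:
 v(z) = C1 + z^2/6 - 8*z*asin(4*z/7) - 3*z/2 - 2*sqrt(49 - 16*z^2)


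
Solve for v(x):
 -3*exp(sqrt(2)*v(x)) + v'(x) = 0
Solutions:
 v(x) = sqrt(2)*(2*log(-1/(C1 + 3*x)) - log(2))/4


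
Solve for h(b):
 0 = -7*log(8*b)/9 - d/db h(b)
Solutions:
 h(b) = C1 - 7*b*log(b)/9 - 7*b*log(2)/3 + 7*b/9


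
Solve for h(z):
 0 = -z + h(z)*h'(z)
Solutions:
 h(z) = -sqrt(C1 + z^2)
 h(z) = sqrt(C1 + z^2)


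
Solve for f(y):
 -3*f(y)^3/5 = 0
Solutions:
 f(y) = 0


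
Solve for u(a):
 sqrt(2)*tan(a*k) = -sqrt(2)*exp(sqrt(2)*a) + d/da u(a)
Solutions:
 u(a) = C1 + sqrt(2)*Piecewise((sqrt(2)*exp(sqrt(2)*a)/2 + log(tan(a*k)^2 + 1)/(2*k), Ne(k, 0)), (sqrt(2)*exp(sqrt(2)*a)/2, True))


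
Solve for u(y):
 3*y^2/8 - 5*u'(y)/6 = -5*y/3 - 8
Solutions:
 u(y) = C1 + 3*y^3/20 + y^2 + 48*y/5


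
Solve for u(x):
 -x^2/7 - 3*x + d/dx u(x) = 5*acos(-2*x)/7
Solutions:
 u(x) = C1 + x^3/21 + 3*x^2/2 + 5*x*acos(-2*x)/7 + 5*sqrt(1 - 4*x^2)/14


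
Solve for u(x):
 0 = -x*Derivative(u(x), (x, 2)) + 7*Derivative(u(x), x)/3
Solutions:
 u(x) = C1 + C2*x^(10/3)


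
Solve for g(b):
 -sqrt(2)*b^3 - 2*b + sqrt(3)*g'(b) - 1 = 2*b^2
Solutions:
 g(b) = C1 + sqrt(6)*b^4/12 + 2*sqrt(3)*b^3/9 + sqrt(3)*b^2/3 + sqrt(3)*b/3


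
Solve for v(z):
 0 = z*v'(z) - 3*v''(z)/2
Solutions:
 v(z) = C1 + C2*erfi(sqrt(3)*z/3)


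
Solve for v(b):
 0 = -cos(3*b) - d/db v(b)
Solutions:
 v(b) = C1 - sin(3*b)/3


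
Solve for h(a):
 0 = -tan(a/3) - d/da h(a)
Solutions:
 h(a) = C1 + 3*log(cos(a/3))


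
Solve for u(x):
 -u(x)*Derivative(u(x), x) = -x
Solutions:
 u(x) = -sqrt(C1 + x^2)
 u(x) = sqrt(C1 + x^2)


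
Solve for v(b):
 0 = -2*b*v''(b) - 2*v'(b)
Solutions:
 v(b) = C1 + C2*log(b)


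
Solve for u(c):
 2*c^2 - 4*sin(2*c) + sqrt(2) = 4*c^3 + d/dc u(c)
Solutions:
 u(c) = C1 - c^4 + 2*c^3/3 + sqrt(2)*c + 2*cos(2*c)


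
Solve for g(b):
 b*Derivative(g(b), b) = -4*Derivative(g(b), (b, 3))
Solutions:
 g(b) = C1 + Integral(C2*airyai(-2^(1/3)*b/2) + C3*airybi(-2^(1/3)*b/2), b)


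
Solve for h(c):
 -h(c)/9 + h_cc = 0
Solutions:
 h(c) = C1*exp(-c/3) + C2*exp(c/3)


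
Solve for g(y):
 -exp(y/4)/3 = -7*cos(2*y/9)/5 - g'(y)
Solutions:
 g(y) = C1 + 4*exp(y/4)/3 - 63*sin(2*y/9)/10


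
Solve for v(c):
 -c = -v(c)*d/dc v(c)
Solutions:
 v(c) = -sqrt(C1 + c^2)
 v(c) = sqrt(C1 + c^2)


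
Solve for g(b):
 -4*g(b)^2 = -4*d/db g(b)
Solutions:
 g(b) = -1/(C1 + b)


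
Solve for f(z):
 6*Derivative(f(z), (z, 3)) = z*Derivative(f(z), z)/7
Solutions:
 f(z) = C1 + Integral(C2*airyai(42^(2/3)*z/42) + C3*airybi(42^(2/3)*z/42), z)


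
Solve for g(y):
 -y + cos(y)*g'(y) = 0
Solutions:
 g(y) = C1 + Integral(y/cos(y), y)


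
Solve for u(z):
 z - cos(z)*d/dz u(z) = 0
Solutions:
 u(z) = C1 + Integral(z/cos(z), z)


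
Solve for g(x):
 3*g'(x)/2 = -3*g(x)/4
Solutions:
 g(x) = C1*exp(-x/2)


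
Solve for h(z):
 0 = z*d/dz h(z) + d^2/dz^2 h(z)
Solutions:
 h(z) = C1 + C2*erf(sqrt(2)*z/2)


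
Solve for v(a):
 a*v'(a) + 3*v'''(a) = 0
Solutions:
 v(a) = C1 + Integral(C2*airyai(-3^(2/3)*a/3) + C3*airybi(-3^(2/3)*a/3), a)


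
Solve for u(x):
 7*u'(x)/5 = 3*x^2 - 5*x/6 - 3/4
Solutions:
 u(x) = C1 + 5*x^3/7 - 25*x^2/84 - 15*x/28


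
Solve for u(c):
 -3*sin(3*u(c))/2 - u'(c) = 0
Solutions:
 u(c) = -acos((-C1 - exp(9*c))/(C1 - exp(9*c)))/3 + 2*pi/3
 u(c) = acos((-C1 - exp(9*c))/(C1 - exp(9*c)))/3


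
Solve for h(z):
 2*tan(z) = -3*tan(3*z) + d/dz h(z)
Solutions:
 h(z) = C1 - 2*log(cos(z)) - log(cos(3*z))


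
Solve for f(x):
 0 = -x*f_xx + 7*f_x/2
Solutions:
 f(x) = C1 + C2*x^(9/2)


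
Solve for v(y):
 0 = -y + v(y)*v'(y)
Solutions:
 v(y) = -sqrt(C1 + y^2)
 v(y) = sqrt(C1 + y^2)


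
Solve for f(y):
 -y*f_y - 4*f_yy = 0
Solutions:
 f(y) = C1 + C2*erf(sqrt(2)*y/4)


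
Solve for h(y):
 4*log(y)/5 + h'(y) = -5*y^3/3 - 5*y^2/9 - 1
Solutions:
 h(y) = C1 - 5*y^4/12 - 5*y^3/27 - 4*y*log(y)/5 - y/5


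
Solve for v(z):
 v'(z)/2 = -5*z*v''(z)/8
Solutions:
 v(z) = C1 + C2*z^(1/5)


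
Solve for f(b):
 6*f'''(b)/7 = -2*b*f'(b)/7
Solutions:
 f(b) = C1 + Integral(C2*airyai(-3^(2/3)*b/3) + C3*airybi(-3^(2/3)*b/3), b)


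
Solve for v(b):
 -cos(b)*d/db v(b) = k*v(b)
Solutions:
 v(b) = C1*exp(k*(log(sin(b) - 1) - log(sin(b) + 1))/2)


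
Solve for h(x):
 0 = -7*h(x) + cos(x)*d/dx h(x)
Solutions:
 h(x) = C1*sqrt(sin(x) + 1)*(sin(x)^3 + 3*sin(x)^2 + 3*sin(x) + 1)/(sqrt(sin(x) - 1)*(sin(x)^3 - 3*sin(x)^2 + 3*sin(x) - 1))


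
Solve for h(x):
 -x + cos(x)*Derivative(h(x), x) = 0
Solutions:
 h(x) = C1 + Integral(x/cos(x), x)


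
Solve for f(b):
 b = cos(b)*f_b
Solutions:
 f(b) = C1 + Integral(b/cos(b), b)


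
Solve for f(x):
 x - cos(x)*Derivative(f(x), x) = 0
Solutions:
 f(x) = C1 + Integral(x/cos(x), x)


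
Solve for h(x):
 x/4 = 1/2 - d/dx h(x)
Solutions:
 h(x) = C1 - x^2/8 + x/2


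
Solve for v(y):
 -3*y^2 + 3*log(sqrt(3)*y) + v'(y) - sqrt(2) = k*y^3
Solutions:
 v(y) = C1 + k*y^4/4 + y^3 - 3*y*log(y) - 3*y*log(3)/2 + sqrt(2)*y + 3*y


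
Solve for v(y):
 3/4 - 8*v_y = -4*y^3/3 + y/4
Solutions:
 v(y) = C1 + y^4/24 - y^2/64 + 3*y/32


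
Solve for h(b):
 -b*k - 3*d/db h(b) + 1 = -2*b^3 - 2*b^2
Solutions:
 h(b) = C1 + b^4/6 + 2*b^3/9 - b^2*k/6 + b/3


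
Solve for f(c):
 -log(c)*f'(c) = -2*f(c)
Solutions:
 f(c) = C1*exp(2*li(c))


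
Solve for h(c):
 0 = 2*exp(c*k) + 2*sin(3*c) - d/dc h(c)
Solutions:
 h(c) = C1 - 2*cos(3*c)/3 + 2*exp(c*k)/k


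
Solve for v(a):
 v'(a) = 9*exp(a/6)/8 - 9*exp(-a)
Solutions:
 v(a) = C1 + 27*exp(a/6)/4 + 9*exp(-a)


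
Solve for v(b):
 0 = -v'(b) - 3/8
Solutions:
 v(b) = C1 - 3*b/8


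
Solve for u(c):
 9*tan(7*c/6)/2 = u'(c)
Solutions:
 u(c) = C1 - 27*log(cos(7*c/6))/7


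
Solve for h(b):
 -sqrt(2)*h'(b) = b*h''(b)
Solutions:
 h(b) = C1 + C2*b^(1 - sqrt(2))


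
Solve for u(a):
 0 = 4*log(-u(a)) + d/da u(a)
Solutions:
 -li(-u(a)) = C1 - 4*a


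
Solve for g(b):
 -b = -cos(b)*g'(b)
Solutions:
 g(b) = C1 + Integral(b/cos(b), b)


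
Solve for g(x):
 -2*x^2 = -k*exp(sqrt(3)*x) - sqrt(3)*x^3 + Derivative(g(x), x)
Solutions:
 g(x) = C1 + sqrt(3)*k*exp(sqrt(3)*x)/3 + sqrt(3)*x^4/4 - 2*x^3/3


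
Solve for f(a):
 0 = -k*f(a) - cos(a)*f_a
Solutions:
 f(a) = C1*exp(k*(log(sin(a) - 1) - log(sin(a) + 1))/2)


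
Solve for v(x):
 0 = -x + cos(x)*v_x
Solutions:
 v(x) = C1 + Integral(x/cos(x), x)


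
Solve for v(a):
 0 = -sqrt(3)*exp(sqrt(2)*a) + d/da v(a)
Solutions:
 v(a) = C1 + sqrt(6)*exp(sqrt(2)*a)/2


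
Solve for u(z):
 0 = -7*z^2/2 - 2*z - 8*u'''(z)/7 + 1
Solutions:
 u(z) = C1 + C2*z + C3*z^2 - 49*z^5/960 - 7*z^4/96 + 7*z^3/48


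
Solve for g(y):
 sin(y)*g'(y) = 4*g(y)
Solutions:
 g(y) = C1*(cos(y)^2 - 2*cos(y) + 1)/(cos(y)^2 + 2*cos(y) + 1)


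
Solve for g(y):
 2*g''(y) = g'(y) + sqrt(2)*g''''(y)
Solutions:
 g(y) = C1 + C2*exp(y*(4*2^(1/6)*3^(2/3)/(2*sqrt(3)*sqrt(27/2 - 8*sqrt(2)) + 9*sqrt(2))^(1/3) + 6^(1/3)*(2*sqrt(3)*sqrt(27/2 - 8*sqrt(2)) + 9*sqrt(2))^(1/3))/12)*sin(sqrt(3)*y*(-2^(1/6)/(2*sqrt(729/2 - 216*sqrt(2)) + 27*sqrt(2))^(1/3) + 2^(1/3)*(2*sqrt(729/2 - 216*sqrt(2)) + 27*sqrt(2))^(1/3)/12)) + C3*exp(y*(4*2^(1/6)*3^(2/3)/(2*sqrt(3)*sqrt(27/2 - 8*sqrt(2)) + 9*sqrt(2))^(1/3) + 6^(1/3)*(2*sqrt(3)*sqrt(27/2 - 8*sqrt(2)) + 9*sqrt(2))^(1/3))/12)*cos(sqrt(3)*y*(-2^(1/6)/(2*sqrt(729/2 - 216*sqrt(2)) + 27*sqrt(2))^(1/3) + 2^(1/3)*(2*sqrt(729/2 - 216*sqrt(2)) + 27*sqrt(2))^(1/3)/12)) + C4*exp(-y*(4*2^(1/6)*3^(2/3)/(2*sqrt(3)*sqrt(27/2 - 8*sqrt(2)) + 9*sqrt(2))^(1/3) + 6^(1/3)*(2*sqrt(3)*sqrt(27/2 - 8*sqrt(2)) + 9*sqrt(2))^(1/3))/6)


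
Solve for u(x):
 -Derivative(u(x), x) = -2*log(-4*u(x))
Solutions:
 -Integral(1/(log(-_y) + 2*log(2)), (_y, u(x)))/2 = C1 - x


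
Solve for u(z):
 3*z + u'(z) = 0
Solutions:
 u(z) = C1 - 3*z^2/2


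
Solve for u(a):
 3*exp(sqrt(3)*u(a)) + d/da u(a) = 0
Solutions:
 u(a) = sqrt(3)*(2*log(1/(C1 + 3*a)) - log(3))/6


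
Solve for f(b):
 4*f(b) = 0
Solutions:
 f(b) = 0


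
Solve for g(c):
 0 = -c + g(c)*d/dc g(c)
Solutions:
 g(c) = -sqrt(C1 + c^2)
 g(c) = sqrt(C1 + c^2)


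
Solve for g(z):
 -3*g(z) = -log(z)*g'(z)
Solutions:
 g(z) = C1*exp(3*li(z))


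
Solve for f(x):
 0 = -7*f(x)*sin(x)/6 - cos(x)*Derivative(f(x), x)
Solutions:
 f(x) = C1*cos(x)^(7/6)


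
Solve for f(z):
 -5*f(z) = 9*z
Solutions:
 f(z) = -9*z/5


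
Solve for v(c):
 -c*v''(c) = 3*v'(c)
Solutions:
 v(c) = C1 + C2/c^2


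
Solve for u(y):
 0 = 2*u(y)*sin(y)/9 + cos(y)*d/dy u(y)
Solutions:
 u(y) = C1*cos(y)^(2/9)


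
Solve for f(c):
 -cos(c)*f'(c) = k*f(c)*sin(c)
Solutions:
 f(c) = C1*exp(k*log(cos(c)))


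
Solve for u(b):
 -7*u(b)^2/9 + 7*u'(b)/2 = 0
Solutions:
 u(b) = -9/(C1 + 2*b)


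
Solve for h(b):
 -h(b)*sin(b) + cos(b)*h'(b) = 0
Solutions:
 h(b) = C1/cos(b)


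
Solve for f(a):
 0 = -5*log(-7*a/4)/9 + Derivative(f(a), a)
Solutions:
 f(a) = C1 + 5*a*log(-a)/9 + 5*a*(-2*log(2) - 1 + log(7))/9


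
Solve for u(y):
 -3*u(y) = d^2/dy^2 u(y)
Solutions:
 u(y) = C1*sin(sqrt(3)*y) + C2*cos(sqrt(3)*y)


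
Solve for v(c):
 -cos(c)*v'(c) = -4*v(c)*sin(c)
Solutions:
 v(c) = C1/cos(c)^4


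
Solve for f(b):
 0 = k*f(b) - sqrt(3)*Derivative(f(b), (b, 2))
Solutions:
 f(b) = C1*exp(-3^(3/4)*b*sqrt(k)/3) + C2*exp(3^(3/4)*b*sqrt(k)/3)


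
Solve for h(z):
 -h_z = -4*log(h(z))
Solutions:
 li(h(z)) = C1 + 4*z


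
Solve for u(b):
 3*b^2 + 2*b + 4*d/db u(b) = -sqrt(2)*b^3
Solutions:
 u(b) = C1 - sqrt(2)*b^4/16 - b^3/4 - b^2/4


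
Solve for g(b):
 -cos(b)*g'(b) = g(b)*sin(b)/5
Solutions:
 g(b) = C1*cos(b)^(1/5)


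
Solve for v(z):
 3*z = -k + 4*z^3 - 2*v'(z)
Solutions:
 v(z) = C1 - k*z/2 + z^4/2 - 3*z^2/4


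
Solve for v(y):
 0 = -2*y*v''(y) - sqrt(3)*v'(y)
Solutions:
 v(y) = C1 + C2*y^(1 - sqrt(3)/2)


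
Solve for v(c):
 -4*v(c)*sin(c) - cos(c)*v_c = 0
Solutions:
 v(c) = C1*cos(c)^4


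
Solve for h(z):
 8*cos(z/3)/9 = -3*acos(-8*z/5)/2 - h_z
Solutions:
 h(z) = C1 - 3*z*acos(-8*z/5)/2 - 3*sqrt(25 - 64*z^2)/16 - 8*sin(z/3)/3


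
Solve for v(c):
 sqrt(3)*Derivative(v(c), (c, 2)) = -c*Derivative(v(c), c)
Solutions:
 v(c) = C1 + C2*erf(sqrt(2)*3^(3/4)*c/6)


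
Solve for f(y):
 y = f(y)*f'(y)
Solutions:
 f(y) = -sqrt(C1 + y^2)
 f(y) = sqrt(C1 + y^2)


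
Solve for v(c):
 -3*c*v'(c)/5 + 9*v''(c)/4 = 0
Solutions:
 v(c) = C1 + C2*erfi(sqrt(30)*c/15)


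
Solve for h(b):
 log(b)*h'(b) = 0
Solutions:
 h(b) = C1


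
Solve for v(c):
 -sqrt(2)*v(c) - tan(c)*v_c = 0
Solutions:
 v(c) = C1/sin(c)^(sqrt(2))


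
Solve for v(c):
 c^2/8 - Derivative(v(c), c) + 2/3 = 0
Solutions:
 v(c) = C1 + c^3/24 + 2*c/3


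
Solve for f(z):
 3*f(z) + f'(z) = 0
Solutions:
 f(z) = C1*exp(-3*z)


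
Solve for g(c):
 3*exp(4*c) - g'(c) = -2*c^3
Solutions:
 g(c) = C1 + c^4/2 + 3*exp(4*c)/4


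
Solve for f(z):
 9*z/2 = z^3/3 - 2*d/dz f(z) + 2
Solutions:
 f(z) = C1 + z^4/24 - 9*z^2/8 + z


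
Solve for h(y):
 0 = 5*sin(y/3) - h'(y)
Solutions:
 h(y) = C1 - 15*cos(y/3)


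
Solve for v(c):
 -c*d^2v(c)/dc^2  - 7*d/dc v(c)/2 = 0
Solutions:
 v(c) = C1 + C2/c^(5/2)


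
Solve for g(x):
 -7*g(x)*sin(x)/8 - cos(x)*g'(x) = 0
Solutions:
 g(x) = C1*cos(x)^(7/8)


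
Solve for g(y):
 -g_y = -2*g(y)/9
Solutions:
 g(y) = C1*exp(2*y/9)


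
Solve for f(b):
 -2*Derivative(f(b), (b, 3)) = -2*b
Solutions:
 f(b) = C1 + C2*b + C3*b^2 + b^4/24


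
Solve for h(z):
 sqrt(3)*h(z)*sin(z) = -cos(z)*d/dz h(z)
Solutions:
 h(z) = C1*cos(z)^(sqrt(3))


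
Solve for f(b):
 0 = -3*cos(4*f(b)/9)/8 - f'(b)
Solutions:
 3*b/8 - 9*log(sin(4*f(b)/9) - 1)/8 + 9*log(sin(4*f(b)/9) + 1)/8 = C1


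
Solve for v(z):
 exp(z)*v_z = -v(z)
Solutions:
 v(z) = C1*exp(exp(-z))


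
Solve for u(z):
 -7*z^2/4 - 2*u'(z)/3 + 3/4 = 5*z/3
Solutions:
 u(z) = C1 - 7*z^3/8 - 5*z^2/4 + 9*z/8


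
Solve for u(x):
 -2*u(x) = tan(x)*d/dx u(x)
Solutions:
 u(x) = C1/sin(x)^2


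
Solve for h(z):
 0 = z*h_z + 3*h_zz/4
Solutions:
 h(z) = C1 + C2*erf(sqrt(6)*z/3)


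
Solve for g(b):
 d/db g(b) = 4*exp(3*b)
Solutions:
 g(b) = C1 + 4*exp(3*b)/3


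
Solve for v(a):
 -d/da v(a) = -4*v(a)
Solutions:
 v(a) = C1*exp(4*a)


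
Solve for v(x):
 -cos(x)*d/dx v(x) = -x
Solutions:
 v(x) = C1 + Integral(x/cos(x), x)


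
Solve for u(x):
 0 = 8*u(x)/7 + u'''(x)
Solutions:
 u(x) = C3*exp(-2*7^(2/3)*x/7) + (C1*sin(sqrt(3)*7^(2/3)*x/7) + C2*cos(sqrt(3)*7^(2/3)*x/7))*exp(7^(2/3)*x/7)


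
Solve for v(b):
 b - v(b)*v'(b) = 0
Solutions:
 v(b) = -sqrt(C1 + b^2)
 v(b) = sqrt(C1 + b^2)


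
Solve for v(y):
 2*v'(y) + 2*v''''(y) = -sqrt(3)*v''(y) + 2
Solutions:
 v(y) = C1 + C2*exp(y*(-2^(1/3)*3^(5/6)/(3 + sqrt(sqrt(3)/2 + 9))^(1/3) + 6^(2/3)*(3 + sqrt(sqrt(3)/2 + 9))^(1/3))/12)*sin(2^(1/3)*y*(9/(27 + sqrt(81*sqrt(3)/2 + 729))^(1/3) + 2^(1/3)*sqrt(3)*(27 + sqrt(81*sqrt(3)/2 + 729))^(1/3))/12) + C3*exp(y*(-2^(1/3)*3^(5/6)/(3 + sqrt(sqrt(3)/2 + 9))^(1/3) + 6^(2/3)*(3 + sqrt(sqrt(3)/2 + 9))^(1/3))/12)*cos(2^(1/3)*y*(9/(27 + sqrt(81*sqrt(3)/2 + 729))^(1/3) + 2^(1/3)*sqrt(3)*(27 + sqrt(81*sqrt(3)/2 + 729))^(1/3))/12) + C4*exp(-y*(-2^(1/3)*3^(5/6)/(3 + sqrt(sqrt(3)/2 + 9))^(1/3) + 6^(2/3)*(3 + sqrt(sqrt(3)/2 + 9))^(1/3))/6) + y


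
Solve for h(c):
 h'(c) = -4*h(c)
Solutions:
 h(c) = C1*exp(-4*c)


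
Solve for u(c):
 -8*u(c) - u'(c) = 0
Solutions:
 u(c) = C1*exp(-8*c)


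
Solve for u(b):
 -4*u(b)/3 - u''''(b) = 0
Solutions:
 u(b) = (C1*sin(3^(3/4)*b/3) + C2*cos(3^(3/4)*b/3))*exp(-3^(3/4)*b/3) + (C3*sin(3^(3/4)*b/3) + C4*cos(3^(3/4)*b/3))*exp(3^(3/4)*b/3)


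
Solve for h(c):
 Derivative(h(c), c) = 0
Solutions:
 h(c) = C1


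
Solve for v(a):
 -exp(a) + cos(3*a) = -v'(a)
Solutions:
 v(a) = C1 + exp(a) - sin(3*a)/3


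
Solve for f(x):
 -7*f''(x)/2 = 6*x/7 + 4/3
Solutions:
 f(x) = C1 + C2*x - 2*x^3/49 - 4*x^2/21


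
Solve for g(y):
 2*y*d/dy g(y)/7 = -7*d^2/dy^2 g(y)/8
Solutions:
 g(y) = C1 + C2*erf(2*sqrt(2)*y/7)


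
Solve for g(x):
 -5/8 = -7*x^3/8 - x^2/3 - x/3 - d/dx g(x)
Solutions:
 g(x) = C1 - 7*x^4/32 - x^3/9 - x^2/6 + 5*x/8


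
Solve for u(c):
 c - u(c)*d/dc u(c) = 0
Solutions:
 u(c) = -sqrt(C1 + c^2)
 u(c) = sqrt(C1 + c^2)


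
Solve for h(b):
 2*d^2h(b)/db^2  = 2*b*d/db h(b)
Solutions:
 h(b) = C1 + C2*erfi(sqrt(2)*b/2)


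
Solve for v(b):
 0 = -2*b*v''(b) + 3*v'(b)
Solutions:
 v(b) = C1 + C2*b^(5/2)


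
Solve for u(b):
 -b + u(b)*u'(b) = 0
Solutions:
 u(b) = -sqrt(C1 + b^2)
 u(b) = sqrt(C1 + b^2)


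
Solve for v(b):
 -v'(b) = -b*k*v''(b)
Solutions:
 v(b) = C1 + b^(((re(k) + 1)*re(k) + im(k)^2)/(re(k)^2 + im(k)^2))*(C2*sin(log(b)*Abs(im(k))/(re(k)^2 + im(k)^2)) + C3*cos(log(b)*im(k)/(re(k)^2 + im(k)^2)))


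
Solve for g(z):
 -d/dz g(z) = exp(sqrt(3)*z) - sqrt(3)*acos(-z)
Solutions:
 g(z) = C1 + sqrt(3)*(z*acos(-z) + sqrt(1 - z^2)) - sqrt(3)*exp(sqrt(3)*z)/3


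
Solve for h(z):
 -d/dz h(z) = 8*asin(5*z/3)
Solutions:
 h(z) = C1 - 8*z*asin(5*z/3) - 8*sqrt(9 - 25*z^2)/5


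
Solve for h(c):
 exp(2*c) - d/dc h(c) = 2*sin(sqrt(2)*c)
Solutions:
 h(c) = C1 + exp(2*c)/2 + sqrt(2)*cos(sqrt(2)*c)


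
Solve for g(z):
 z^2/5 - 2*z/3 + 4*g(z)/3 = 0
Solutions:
 g(z) = z*(10 - 3*z)/20


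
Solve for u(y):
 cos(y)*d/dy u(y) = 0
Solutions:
 u(y) = C1


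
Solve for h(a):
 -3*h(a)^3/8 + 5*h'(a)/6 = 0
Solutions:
 h(a) = -sqrt(10)*sqrt(-1/(C1 + 9*a))
 h(a) = sqrt(10)*sqrt(-1/(C1 + 9*a))


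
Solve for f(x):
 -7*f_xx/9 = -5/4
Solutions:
 f(x) = C1 + C2*x + 45*x^2/56


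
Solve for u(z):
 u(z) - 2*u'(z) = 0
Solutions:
 u(z) = C1*exp(z/2)


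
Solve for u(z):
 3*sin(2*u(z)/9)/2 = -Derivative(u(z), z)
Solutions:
 3*z/2 + 9*log(cos(2*u(z)/9) - 1)/4 - 9*log(cos(2*u(z)/9) + 1)/4 = C1


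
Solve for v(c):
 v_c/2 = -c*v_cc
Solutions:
 v(c) = C1 + C2*sqrt(c)


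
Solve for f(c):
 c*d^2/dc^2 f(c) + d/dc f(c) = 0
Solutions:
 f(c) = C1 + C2*log(c)


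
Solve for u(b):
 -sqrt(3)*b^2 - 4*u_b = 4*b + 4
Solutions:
 u(b) = C1 - sqrt(3)*b^3/12 - b^2/2 - b


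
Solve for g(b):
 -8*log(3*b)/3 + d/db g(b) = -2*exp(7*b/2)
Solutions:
 g(b) = C1 + 8*b*log(b)/3 + 8*b*(-1 + log(3))/3 - 4*exp(7*b/2)/7


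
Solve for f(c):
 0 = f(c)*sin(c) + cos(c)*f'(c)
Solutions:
 f(c) = C1*cos(c)


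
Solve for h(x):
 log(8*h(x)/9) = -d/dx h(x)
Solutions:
 Integral(1/(log(_y) - 2*log(3) + 3*log(2)), (_y, h(x))) = C1 - x


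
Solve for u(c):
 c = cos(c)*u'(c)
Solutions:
 u(c) = C1 + Integral(c/cos(c), c)


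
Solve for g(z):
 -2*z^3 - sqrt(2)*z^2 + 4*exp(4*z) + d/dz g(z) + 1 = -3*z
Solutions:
 g(z) = C1 + z^4/2 + sqrt(2)*z^3/3 - 3*z^2/2 - z - exp(4*z)


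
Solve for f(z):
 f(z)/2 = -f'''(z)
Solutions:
 f(z) = C3*exp(-2^(2/3)*z/2) + (C1*sin(2^(2/3)*sqrt(3)*z/4) + C2*cos(2^(2/3)*sqrt(3)*z/4))*exp(2^(2/3)*z/4)


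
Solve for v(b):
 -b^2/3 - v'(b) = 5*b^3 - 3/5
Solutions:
 v(b) = C1 - 5*b^4/4 - b^3/9 + 3*b/5


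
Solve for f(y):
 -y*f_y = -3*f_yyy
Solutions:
 f(y) = C1 + Integral(C2*airyai(3^(2/3)*y/3) + C3*airybi(3^(2/3)*y/3), y)


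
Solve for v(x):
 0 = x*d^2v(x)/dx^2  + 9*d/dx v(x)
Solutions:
 v(x) = C1 + C2/x^8


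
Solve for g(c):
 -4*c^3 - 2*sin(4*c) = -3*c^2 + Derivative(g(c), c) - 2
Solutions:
 g(c) = C1 - c^4 + c^3 + 2*c + cos(4*c)/2


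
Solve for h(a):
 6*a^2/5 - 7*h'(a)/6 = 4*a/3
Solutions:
 h(a) = C1 + 12*a^3/35 - 4*a^2/7


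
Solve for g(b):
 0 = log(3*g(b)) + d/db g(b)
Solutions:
 Integral(1/(log(_y) + log(3)), (_y, g(b))) = C1 - b


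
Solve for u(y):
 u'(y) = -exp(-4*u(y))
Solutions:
 u(y) = log(-I*(C1 - 4*y)^(1/4))
 u(y) = log(I*(C1 - 4*y)^(1/4))
 u(y) = log(-(C1 - 4*y)^(1/4))
 u(y) = log(C1 - 4*y)/4


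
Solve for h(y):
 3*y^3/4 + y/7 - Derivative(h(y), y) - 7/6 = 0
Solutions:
 h(y) = C1 + 3*y^4/16 + y^2/14 - 7*y/6


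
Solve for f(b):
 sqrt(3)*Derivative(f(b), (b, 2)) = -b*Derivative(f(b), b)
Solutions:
 f(b) = C1 + C2*erf(sqrt(2)*3^(3/4)*b/6)


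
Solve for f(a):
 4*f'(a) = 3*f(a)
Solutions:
 f(a) = C1*exp(3*a/4)


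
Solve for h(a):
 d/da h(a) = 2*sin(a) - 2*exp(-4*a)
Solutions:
 h(a) = C1 - 2*cos(a) + exp(-4*a)/2


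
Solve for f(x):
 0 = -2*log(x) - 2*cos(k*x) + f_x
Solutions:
 f(x) = C1 + 2*x*log(x) - 2*x + 2*Piecewise((sin(k*x)/k, Ne(k, 0)), (x, True))


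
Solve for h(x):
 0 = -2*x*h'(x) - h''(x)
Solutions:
 h(x) = C1 + C2*erf(x)


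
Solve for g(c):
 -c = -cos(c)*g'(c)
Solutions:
 g(c) = C1 + Integral(c/cos(c), c)


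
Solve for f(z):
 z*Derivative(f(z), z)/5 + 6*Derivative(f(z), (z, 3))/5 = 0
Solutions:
 f(z) = C1 + Integral(C2*airyai(-6^(2/3)*z/6) + C3*airybi(-6^(2/3)*z/6), z)


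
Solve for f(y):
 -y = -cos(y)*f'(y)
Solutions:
 f(y) = C1 + Integral(y/cos(y), y)


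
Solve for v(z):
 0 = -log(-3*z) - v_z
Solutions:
 v(z) = C1 - z*log(-z) + z*(1 - log(3))


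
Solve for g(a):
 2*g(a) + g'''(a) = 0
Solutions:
 g(a) = C3*exp(-2^(1/3)*a) + (C1*sin(2^(1/3)*sqrt(3)*a/2) + C2*cos(2^(1/3)*sqrt(3)*a/2))*exp(2^(1/3)*a/2)


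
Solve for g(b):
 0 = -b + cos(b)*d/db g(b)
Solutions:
 g(b) = C1 + Integral(b/cos(b), b)


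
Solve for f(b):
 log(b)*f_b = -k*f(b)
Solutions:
 f(b) = C1*exp(-k*li(b))


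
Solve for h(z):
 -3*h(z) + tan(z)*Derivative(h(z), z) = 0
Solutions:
 h(z) = C1*sin(z)^3


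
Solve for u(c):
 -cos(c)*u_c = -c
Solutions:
 u(c) = C1 + Integral(c/cos(c), c)


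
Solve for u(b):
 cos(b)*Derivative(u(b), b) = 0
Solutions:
 u(b) = C1


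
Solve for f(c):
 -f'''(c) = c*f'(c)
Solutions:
 f(c) = C1 + Integral(C2*airyai(-c) + C3*airybi(-c), c)


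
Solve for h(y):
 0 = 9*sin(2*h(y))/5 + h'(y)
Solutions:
 9*y/5 + log(cos(2*h(y)) - 1)/4 - log(cos(2*h(y)) + 1)/4 = C1


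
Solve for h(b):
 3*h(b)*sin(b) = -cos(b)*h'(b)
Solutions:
 h(b) = C1*cos(b)^3


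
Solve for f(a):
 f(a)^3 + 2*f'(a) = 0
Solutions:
 f(a) = -sqrt(-1/(C1 - a))
 f(a) = sqrt(-1/(C1 - a))


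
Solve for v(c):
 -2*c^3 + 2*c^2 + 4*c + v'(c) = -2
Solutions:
 v(c) = C1 + c^4/2 - 2*c^3/3 - 2*c^2 - 2*c


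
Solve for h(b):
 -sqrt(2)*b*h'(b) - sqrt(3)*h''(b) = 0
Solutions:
 h(b) = C1 + C2*erf(6^(3/4)*b/6)


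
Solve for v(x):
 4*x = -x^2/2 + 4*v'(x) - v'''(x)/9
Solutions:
 v(x) = C1 + C2*exp(-6*x) + C3*exp(6*x) + x^3/24 + x^2/2 + x/144


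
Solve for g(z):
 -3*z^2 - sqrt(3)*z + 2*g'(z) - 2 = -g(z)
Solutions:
 g(z) = C1*exp(-z/2) + 3*z^2 - 12*z + sqrt(3)*z - 2*sqrt(3) + 26


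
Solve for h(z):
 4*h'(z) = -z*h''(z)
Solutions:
 h(z) = C1 + C2/z^3


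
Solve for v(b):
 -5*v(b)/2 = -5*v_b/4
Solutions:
 v(b) = C1*exp(2*b)


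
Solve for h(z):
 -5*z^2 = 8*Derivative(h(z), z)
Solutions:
 h(z) = C1 - 5*z^3/24


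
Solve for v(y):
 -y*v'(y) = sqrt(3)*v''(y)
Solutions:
 v(y) = C1 + C2*erf(sqrt(2)*3^(3/4)*y/6)


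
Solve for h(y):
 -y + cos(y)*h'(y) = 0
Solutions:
 h(y) = C1 + Integral(y/cos(y), y)


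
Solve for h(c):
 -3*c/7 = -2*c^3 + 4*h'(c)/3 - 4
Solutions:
 h(c) = C1 + 3*c^4/8 - 9*c^2/56 + 3*c


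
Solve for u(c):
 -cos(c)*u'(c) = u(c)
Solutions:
 u(c) = C1*sqrt(sin(c) - 1)/sqrt(sin(c) + 1)


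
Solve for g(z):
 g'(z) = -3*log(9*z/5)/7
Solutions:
 g(z) = C1 - 3*z*log(z)/7 - 6*z*log(3)/7 + 3*z/7 + 3*z*log(5)/7


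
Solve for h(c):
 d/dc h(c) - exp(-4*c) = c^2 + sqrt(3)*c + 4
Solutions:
 h(c) = C1 + c^3/3 + sqrt(3)*c^2/2 + 4*c - exp(-4*c)/4


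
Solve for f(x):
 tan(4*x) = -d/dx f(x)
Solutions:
 f(x) = C1 + log(cos(4*x))/4


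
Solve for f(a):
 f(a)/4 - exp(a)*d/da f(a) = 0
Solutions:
 f(a) = C1*exp(-exp(-a)/4)


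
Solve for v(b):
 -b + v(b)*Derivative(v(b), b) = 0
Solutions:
 v(b) = -sqrt(C1 + b^2)
 v(b) = sqrt(C1 + b^2)


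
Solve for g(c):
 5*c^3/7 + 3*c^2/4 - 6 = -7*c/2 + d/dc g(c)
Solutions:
 g(c) = C1 + 5*c^4/28 + c^3/4 + 7*c^2/4 - 6*c


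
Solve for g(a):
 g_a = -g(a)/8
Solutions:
 g(a) = C1*exp(-a/8)


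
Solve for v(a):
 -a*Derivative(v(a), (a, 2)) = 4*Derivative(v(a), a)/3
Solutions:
 v(a) = C1 + C2/a^(1/3)


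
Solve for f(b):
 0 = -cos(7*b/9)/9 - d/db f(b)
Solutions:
 f(b) = C1 - sin(7*b/9)/7


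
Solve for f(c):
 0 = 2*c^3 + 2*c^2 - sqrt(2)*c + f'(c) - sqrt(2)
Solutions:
 f(c) = C1 - c^4/2 - 2*c^3/3 + sqrt(2)*c^2/2 + sqrt(2)*c


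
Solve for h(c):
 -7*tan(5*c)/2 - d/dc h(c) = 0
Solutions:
 h(c) = C1 + 7*log(cos(5*c))/10


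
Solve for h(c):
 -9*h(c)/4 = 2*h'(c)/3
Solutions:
 h(c) = C1*exp(-27*c/8)


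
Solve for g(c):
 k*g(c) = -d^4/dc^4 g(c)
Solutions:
 g(c) = C1*exp(-c*(-k)^(1/4)) + C2*exp(c*(-k)^(1/4)) + C3*exp(-I*c*(-k)^(1/4)) + C4*exp(I*c*(-k)^(1/4))


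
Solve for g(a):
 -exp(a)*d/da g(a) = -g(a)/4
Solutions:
 g(a) = C1*exp(-exp(-a)/4)


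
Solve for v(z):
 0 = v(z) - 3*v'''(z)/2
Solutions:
 v(z) = C3*exp(2^(1/3)*3^(2/3)*z/3) + (C1*sin(2^(1/3)*3^(1/6)*z/2) + C2*cos(2^(1/3)*3^(1/6)*z/2))*exp(-2^(1/3)*3^(2/3)*z/6)


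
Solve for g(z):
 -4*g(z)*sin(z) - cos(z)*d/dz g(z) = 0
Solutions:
 g(z) = C1*cos(z)^4


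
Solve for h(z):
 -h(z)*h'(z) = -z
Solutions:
 h(z) = -sqrt(C1 + z^2)
 h(z) = sqrt(C1 + z^2)


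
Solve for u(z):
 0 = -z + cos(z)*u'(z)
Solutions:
 u(z) = C1 + Integral(z/cos(z), z)


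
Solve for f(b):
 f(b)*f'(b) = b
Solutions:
 f(b) = -sqrt(C1 + b^2)
 f(b) = sqrt(C1 + b^2)


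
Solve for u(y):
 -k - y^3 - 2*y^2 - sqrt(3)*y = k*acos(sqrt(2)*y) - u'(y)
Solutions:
 u(y) = C1 + k*y + k*(y*acos(sqrt(2)*y) - sqrt(2)*sqrt(1 - 2*y^2)/2) + y^4/4 + 2*y^3/3 + sqrt(3)*y^2/2


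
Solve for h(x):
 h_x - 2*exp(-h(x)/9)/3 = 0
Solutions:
 h(x) = 9*log(C1 + 2*x/27)


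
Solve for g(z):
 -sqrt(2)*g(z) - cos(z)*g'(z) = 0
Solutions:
 g(z) = C1*(sin(z) - 1)^(sqrt(2)/2)/(sin(z) + 1)^(sqrt(2)/2)


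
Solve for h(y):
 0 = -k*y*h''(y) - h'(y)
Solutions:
 h(y) = C1 + y^(((re(k) - 1)*re(k) + im(k)^2)/(re(k)^2 + im(k)^2))*(C2*sin(log(y)*Abs(im(k))/(re(k)^2 + im(k)^2)) + C3*cos(log(y)*im(k)/(re(k)^2 + im(k)^2)))
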